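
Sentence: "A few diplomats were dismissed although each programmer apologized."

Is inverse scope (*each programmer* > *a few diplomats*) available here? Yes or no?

No

*each programmer* occurs within the adjunct clause *although each programmer apologized*.
Scope out of an adjunct clause is unavailable: QR respects the adjunct-island constraint.
Hence only narrow scope for *each programmer* (under *a few diplomats*) survives.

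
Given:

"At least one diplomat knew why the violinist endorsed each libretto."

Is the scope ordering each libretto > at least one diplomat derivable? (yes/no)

*each libretto* is embedded in the embedded question *why the violinist endorsed each libretto*.
QR across an interrogative CP boundary is ruled out as a wh-island violation.
There is no licit LF on which *each libretto* c-commands *at least one diplomat*.

No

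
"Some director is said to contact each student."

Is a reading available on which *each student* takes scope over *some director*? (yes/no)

*each student* is inside a raising infinitive, which is transparent to QR (no CP barrier), so it behaves as a matrix argument.
Nothing blocks QR of the lower DP to a position above the higher one, so inverse scope is available.
The sentence is scopally ambiguous between *some director* > *each student* and *each student* > *some director*.

Yes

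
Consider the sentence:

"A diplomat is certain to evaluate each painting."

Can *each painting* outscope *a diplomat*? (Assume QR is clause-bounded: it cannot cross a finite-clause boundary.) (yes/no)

Yes

Raising constructions are monoclausal for scope purposes; *each painting* is not separated from *a diplomat* by any island.
Ordinary QR to a clause-peripheral position gives the wide-scope LF for the lower DP.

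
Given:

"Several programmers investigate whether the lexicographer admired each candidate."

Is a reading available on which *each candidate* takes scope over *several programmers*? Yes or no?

Structurally, *each candidate* is inside the embedded question *whether the lexicographer admired each candidate*.
The wh-island constraint blocks QR out of an embedded interrogative.
There is no licit LF on which *each candidate* c-commands *several programmers*.

No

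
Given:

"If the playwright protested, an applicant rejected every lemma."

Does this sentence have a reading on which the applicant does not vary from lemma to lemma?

The described interpretation is the *an applicant* > *every lemma* scoping.
That is the surface-scope ordering, which is always one of the available readings — island constraints only ever restrict inverse scope.

Yes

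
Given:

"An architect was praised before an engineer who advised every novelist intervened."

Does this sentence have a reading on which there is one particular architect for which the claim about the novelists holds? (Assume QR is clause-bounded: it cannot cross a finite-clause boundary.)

The described interpretation is the *an architect* > *every novelist* scoping.
Surface scope (*an architect* > *every novelist*) is always derivable; islands only block QR, not in-situ interpretation.

Yes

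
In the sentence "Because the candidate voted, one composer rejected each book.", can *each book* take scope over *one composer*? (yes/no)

Yes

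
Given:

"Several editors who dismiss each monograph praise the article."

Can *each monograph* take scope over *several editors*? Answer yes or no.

No

*each monograph* is embedded in the relative clause *who dismiss each monograph*.
QR out of a relative clause is ruled out by the relative-clause island constraint.
So the wide-scope reading for *each monograph* is blocked.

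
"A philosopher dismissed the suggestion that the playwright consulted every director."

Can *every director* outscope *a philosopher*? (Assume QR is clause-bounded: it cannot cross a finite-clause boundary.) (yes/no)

The DP *every director* is contained in the complex NP *the suggestion that the playwright consulted every director*.
A that-clause complement to a noun is an island; QR cannot cross the NP boundary.
*every director* > *a philosopher* would require crossing that boundary, which is illicit.

No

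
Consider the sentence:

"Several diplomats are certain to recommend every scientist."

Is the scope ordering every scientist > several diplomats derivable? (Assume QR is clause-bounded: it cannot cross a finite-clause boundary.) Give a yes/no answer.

*every scientist* is inside a raising infinitive, which is transparent to QR (no CP barrier), so it behaves as a matrix argument.
QR within a single clause is free, so the lower quantifier may take scope over the higher one.
The sentence is scopally ambiguous between *several diplomats* > *every scientist* and *every scientist* > *several diplomats*.

Yes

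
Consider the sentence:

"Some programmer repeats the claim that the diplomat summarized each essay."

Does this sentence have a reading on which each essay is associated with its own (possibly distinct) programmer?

The described interpretation is the *each essay* > *some programmer* scoping.
The target quantifier *each essay* is part of the complex NP *the claim that the diplomat summarized each essay*.
A that-clause complement to a noun is an island; QR cannot cross the NP boundary.
So *each essay* cannot raise to a position above *some programmer*.
(Only the surface reading survives: one fixed programmer with respect to all the relevant essays.)

No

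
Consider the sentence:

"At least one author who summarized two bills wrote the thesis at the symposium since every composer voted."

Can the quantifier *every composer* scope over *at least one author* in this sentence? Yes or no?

*every composer* occurs within the adjunct clause *since every composer voted*.
Adjuncts are opaque for quantifier raising; a quantifier in an adjunct stays inside it.
*every composer* is confined to the island and cannot take scope over *at least one author*.

No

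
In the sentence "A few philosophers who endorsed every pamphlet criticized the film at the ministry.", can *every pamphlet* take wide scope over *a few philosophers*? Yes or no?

No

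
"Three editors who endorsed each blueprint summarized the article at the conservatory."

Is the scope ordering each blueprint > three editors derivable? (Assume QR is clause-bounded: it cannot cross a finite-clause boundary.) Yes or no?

No

The DP *each blueprint* is contained in the relative clause *who endorsed each blueprint*.
Relative clauses block scope extraction: QR cannot target a position outside the modified NP.
*each blueprint* is confined to the island and cannot take scope over *three editors*.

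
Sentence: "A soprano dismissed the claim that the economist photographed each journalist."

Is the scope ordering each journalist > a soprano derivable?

*each journalist* sits inside the complex NP *the claim that the economist photographed each journalist*.
The complex NP is opaque for QR — the quantifier is frozen inside the noun's complement.
*each journalist* is confined to the island and cannot take scope over *a soprano*.
(Only the surface reading survives: one fixed soprano with respect to all the relevant journalists.)

No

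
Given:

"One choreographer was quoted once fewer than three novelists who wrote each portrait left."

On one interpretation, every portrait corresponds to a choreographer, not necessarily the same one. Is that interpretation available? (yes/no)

This is the *each portrait* > *one choreographer* reading.
*each portrait* occurs within the relative clause *who wrote each portrait*, which is itself inside the adjunct *once fewer than three novelists who wrote each portrait left*.
Both the relative clause and the enclosing adjunct are scope islands; QR cannot cross either.
So the wide-scope reading for *each portrait* is blocked.
(Only the surface reading survives: one fixed choreographer with respect to all the relevant portraits.)

No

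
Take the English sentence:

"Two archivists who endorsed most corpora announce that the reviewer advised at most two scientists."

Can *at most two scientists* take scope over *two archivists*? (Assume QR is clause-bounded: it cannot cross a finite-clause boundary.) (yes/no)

Structurally, *at most two scientists* is inside the finite complement clause *that the reviewer advised at most two scientists*.
With QR restricted to its own tensed clause, the embedded quantifier cannot reach a matrix scope position.
So *at most two scientists* cannot raise high enough to outscope *two archivists*; only the surface ordering *two archivists* > *at most two scientists* is available.

No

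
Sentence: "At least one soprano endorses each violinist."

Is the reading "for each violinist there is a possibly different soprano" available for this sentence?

Yes

The paraphrase describes the scope ordering *each violinist* > *at least one soprano*.
*each violinist* and *at least one soprano* are in the same minimal clause.
With no island boundary between them, the object can take inverse scope over the subject via ordinary QR within the clause.
Both orderings are possible: *at least one soprano* > *each violinist* and *each violinist* > *at least one soprano*.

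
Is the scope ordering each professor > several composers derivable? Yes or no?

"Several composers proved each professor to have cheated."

Yes

*each professor* is an ECM subject; ECM complements are not islands, and the embedded quantifier may take matrix scope.
With no island boundary between them, the object can take inverse scope over the subject via ordinary QR within the clause.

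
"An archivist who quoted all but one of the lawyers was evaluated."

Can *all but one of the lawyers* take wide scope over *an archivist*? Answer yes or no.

*all but one of the lawyers* occurs within the relative clause *who quoted all but one of the lawyers*.
Relative clauses block scope extraction: QR cannot target a position outside the modified NP.
So *all but one of the lawyers* cannot raise to a position above *an archivist*.
(Only the surface reading survives: one fixed archivist with respect to all the relevant lawyers.)

No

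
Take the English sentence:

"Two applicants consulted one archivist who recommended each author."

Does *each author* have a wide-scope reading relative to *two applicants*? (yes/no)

No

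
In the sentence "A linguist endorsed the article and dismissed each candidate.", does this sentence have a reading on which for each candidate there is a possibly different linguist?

No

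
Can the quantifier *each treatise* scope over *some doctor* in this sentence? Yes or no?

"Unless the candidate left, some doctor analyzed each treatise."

The adjunct clause does not contain *each treatise*, which is the matrix object.
No island intervenes, so both surface and inverse scope are derivable.

Yes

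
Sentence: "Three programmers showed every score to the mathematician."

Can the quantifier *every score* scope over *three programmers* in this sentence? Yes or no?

*every score* and *three programmers* are in the same minimal clause.
With no island boundary between them, the object can take inverse scope over the subject via ordinary QR within the clause.
Both orderings are possible: *three programmers* > *every score* and *every score* > *three programmers*.

Yes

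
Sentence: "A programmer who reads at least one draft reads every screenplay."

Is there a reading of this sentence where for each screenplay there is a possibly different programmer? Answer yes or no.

The paraphrase describes the scope ordering *every screenplay* > *a programmer*.
The RC *who reads at least one draft* is an island, but *every screenplay* is not inside it — it is the matrix object, a clausemate of *a programmer*.
Nothing blocks QR of the lower DP to a position above the higher one, so inverse scope is available.

Yes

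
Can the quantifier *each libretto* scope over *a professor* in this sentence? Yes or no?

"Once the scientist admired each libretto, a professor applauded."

No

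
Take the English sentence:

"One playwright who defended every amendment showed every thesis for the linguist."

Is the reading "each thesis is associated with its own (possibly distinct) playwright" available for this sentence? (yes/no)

This is the *every thesis* > *one playwright* reading.
*every thesis* sits in the matrix clause, not in the relative clause on *one playwright*.
Clause-internal QR can adjoin the lower DP above the subject, yielding the inverse reading.
The sentence is scopally ambiguous between *one playwright* > *every thesis* and *every thesis* > *one playwright*.

Yes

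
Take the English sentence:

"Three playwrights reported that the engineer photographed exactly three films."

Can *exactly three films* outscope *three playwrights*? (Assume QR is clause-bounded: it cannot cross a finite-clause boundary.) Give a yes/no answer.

*exactly three films* occurs within the finite complement clause *that the engineer photographed exactly three films*.
With QR restricted to its own tensed clause, the embedded quantifier cannot reach a matrix scope position.
*exactly three films* is confined to the island and cannot take scope over *three playwrights*.

No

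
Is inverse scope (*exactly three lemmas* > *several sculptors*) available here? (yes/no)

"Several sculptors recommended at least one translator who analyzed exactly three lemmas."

No

The target quantifier *exactly three lemmas* is part of the relative clause *who analyzed exactly three lemmas* modifying *at least one translator*.
The relative clause forms an island for QR, so the quantifier is confined to the head noun's restrictor.
There is no licit LF on which *exactly three lemmas* c-commands *several sculptors*.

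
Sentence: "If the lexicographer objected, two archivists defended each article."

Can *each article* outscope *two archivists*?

Neither queried DP is inside the adjunct, so the adjunct-island constraint does not apply.
Since no island is crossed, the inverse ordering is licensed alongside surface scope.

Yes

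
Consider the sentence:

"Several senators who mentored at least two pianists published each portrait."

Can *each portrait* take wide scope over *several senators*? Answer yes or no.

Although the sentence contains a relative clause (*who mentored at least two pianists*), *each portrait* is outside it, in the matrix VP.
QR within a single clause is free, so the lower quantifier may take scope over the higher one.

Yes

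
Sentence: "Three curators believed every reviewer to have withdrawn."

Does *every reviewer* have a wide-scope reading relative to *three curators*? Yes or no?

*every reviewer* is the subject of an ECM infinitive — the infinitival complement of an ECM verb is not a scope island, so *every reviewer* can raise into the matrix clause.
Clause-internal QR can adjoin the lower DP above the subject, yielding the inverse reading.

Yes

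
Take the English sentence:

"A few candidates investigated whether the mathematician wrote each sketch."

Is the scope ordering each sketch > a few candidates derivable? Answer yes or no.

No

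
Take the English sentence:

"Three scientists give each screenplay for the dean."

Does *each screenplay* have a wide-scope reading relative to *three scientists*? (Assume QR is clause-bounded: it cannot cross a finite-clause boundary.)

*each screenplay* and *three scientists* are in the same minimal clause.
Clause-internal QR can adjoin the lower DP above the subject, yielding the inverse reading.

Yes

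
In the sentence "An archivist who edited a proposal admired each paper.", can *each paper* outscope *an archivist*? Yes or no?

Yes

Although the sentence contains a relative clause (*who edited a proposal*), *each paper* is outside it, in the matrix VP.
Clause-internal QR can adjoin the lower DP above the subject, yielding the inverse reading.
So *each paper* > *an archivist* is among the available readings.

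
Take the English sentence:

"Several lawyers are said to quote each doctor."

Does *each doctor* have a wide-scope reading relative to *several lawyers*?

*each doctor* is inside a raising infinitive, which is transparent to QR (no CP barrier), so it behaves as a matrix argument.
QR within a single clause is free, so the lower quantifier may take scope over the higher one.
So *each doctor* > *several lawyers* is among the available readings.

Yes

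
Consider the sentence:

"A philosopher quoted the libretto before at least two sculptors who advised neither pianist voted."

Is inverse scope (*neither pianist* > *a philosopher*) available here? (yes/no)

No

*neither pianist* is embedded in the relative clause *who advised neither pianist*, which is itself inside the adjunct *before at least two sculptors who advised neither pianist voted*.
Even if one barrier were somehow void, the other would still block QR.
So the wide-scope reading for *neither pianist* is blocked.
(Only the surface reading survives: one fixed philosopher with respect to all the relevant pianists.)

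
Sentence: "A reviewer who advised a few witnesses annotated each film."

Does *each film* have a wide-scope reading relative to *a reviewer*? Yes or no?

Although the sentence contains a relative clause (*who advised a few witnesses*), *each film* is outside it, in the matrix VP.
QR within a single clause is free, so the lower quantifier may take scope over the higher one.
So *each film* > *a reviewer* is among the available readings.

Yes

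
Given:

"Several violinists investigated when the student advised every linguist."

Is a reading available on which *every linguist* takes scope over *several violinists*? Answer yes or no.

The DP *every linguist* is contained in the embedded question *when the student advised every linguist*.
Embedded questions are wh-islands: a quantifier inside an indirect question cannot QR into the matrix clause.
So *every linguist* cannot raise to a position above *several violinists*.

No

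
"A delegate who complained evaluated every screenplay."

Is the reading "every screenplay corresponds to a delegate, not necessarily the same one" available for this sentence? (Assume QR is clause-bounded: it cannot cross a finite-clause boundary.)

This is the *every screenplay* > *a delegate* reading.
Although the sentence contains a relative clause (*who complained*), *every screenplay* is outside it, in the matrix VP.
Since no island is crossed, the inverse ordering is licensed alongside surface scope.
Both orderings are possible: *a delegate* > *every screenplay* and *every screenplay* > *a delegate*.

Yes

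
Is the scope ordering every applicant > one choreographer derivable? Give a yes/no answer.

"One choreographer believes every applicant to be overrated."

Yes

ECM infinitives lack a CP barrier, so *every applicant* can QR over the matrix subject *one choreographer*.
QR within a single clause is free, so the lower quantifier may take scope over the higher one.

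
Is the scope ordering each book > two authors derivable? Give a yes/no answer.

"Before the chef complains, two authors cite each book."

The adjunct clause does not contain *each book*, which is the matrix object.
Ordinary QR to a clause-peripheral position gives the wide-scope LF for the lower DP.

Yes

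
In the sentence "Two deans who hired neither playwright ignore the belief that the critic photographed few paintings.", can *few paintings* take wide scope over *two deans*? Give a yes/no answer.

No

Structurally, *few paintings* is inside the complex NP *the belief that the critic photographed few paintings*.
The complex NP is opaque for QR — the quantifier is frozen inside the noun's complement.
There is no licit LF on which *few paintings* c-commands *two deans*.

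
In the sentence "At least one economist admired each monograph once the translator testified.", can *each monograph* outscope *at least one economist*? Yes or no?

Yes

The adjunct clause does not contain *each monograph*, which is the matrix object.
Nothing blocks QR of the lower DP to a position above the higher one, so inverse scope is available.
Both orderings are possible: *at least one economist* > *each monograph* and *each monograph* > *at least one economist*.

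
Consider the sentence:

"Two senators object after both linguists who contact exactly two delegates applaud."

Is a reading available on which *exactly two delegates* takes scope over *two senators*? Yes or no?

*exactly two delegates* is embedded in the relative clause *who contact exactly two delegates*, which is itself inside the adjunct *after both linguists who contact exactly two delegates applaud*.
Both the relative clause and the enclosing adjunct are scope islands; QR cannot cross either.
So *exactly two delegates* cannot raise to a position above *two senators*.

No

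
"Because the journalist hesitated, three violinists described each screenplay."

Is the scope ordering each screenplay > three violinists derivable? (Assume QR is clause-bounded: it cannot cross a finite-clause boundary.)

The adjunct clause does not contain *each screenplay*, which is the matrix object.
Ordinary QR to a clause-peripheral position gives the wide-scope LF for the lower DP.

Yes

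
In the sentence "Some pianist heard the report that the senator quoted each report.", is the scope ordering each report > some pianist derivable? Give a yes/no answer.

*each report* occurs within the complex NP *the report that the senator quoted each report*.
A that-clause complement to a noun is an island; QR cannot cross the NP boundary.
The inverse ordering *each report* > *some pianist* is therefore underivable.
(Only the surface reading survives: one fixed pianist with respect to all the relevant reports.)

No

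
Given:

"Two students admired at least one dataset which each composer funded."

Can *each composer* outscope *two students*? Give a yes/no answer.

No

The target quantifier *each composer* is part of the relative clause *which each composer funded* modifying *at least one dataset*.
QR out of a relative clause is ruled out by the relative-clause island constraint.
So the wide-scope reading for *each composer* is blocked.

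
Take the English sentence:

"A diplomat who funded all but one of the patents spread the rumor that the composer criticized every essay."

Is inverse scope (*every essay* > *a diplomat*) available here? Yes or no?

Structurally, *every essay* is inside the complex NP *the rumor that the composer criticized every essay*.
A that-clause complement to a noun is an island; QR cannot cross the NP boundary.
The inverse ordering *every essay* > *a diplomat* is therefore underivable.

No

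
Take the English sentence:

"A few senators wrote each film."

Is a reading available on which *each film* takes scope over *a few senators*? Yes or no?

*each film* is the matrix object and *a few senators* the matrix subject; the two are clausemates.
Nothing blocks QR of the lower DP to a position above the higher one, so inverse scope is available.

Yes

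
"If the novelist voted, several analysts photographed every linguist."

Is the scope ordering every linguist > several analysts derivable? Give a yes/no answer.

Neither queried DP is inside the adjunct, so the adjunct-island constraint does not apply.
With no island boundary between them, the object can take inverse scope over the subject via ordinary QR within the clause.
So *every linguist* > *several analysts* is among the available readings.

Yes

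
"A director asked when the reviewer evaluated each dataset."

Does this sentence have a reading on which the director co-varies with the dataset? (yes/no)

No

This is the *each dataset* > *a director* reading.
*each dataset* sits inside the embedded question *when the reviewer evaluated each dataset*.
Embedded questions are wh-islands: a quantifier inside an indirect question cannot QR into the matrix clause.
*each dataset* is confined to the island and cannot take scope over *a director*.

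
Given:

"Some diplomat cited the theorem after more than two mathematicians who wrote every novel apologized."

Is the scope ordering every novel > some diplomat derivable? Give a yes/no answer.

No

*every novel* sits inside the relative clause *who wrote every novel*, which is itself inside the adjunct *after more than two mathematicians who wrote every novel apologized*.
Both the relative clause and the enclosing adjunct are scope islands; QR cannot cross either.
So *every novel* cannot raise high enough to outscope *some diplomat*; only the surface ordering *some diplomat* > *every novel* is available.
(Only the surface reading survives: one fixed diplomat with respect to all the relevant novels.)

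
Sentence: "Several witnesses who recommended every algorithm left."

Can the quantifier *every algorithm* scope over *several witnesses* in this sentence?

No

*every algorithm* sits inside the relative clause *who recommended every algorithm*.
A relative clause is a scope island — quantifier raising cannot cross its boundary.
So *every algorithm* cannot raise to a position above *several witnesses*.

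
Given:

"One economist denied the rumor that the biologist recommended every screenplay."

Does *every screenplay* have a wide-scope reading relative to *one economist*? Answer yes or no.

*every screenplay* is embedded in the complex NP *the rumor that the biologist recommended every screenplay*.
The Complex NP Constraint bars QR out of the complement clause of a noun.
*every screenplay* > *one economist* would require crossing that boundary, which is illicit.

No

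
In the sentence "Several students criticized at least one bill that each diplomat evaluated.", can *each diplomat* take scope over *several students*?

No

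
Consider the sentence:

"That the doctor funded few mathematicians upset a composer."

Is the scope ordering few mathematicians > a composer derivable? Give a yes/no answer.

No

The DP *few mathematicians* is contained in the sentential subject *that the doctor funded few mathematicians*.
The subject-island constraint blocks QR out of a clausal subject.
*few mathematicians* is confined to the island and cannot take scope over *a composer*.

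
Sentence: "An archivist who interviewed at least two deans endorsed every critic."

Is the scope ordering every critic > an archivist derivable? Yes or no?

Although the sentence contains a relative clause (*who interviewed at least two deans*), *every critic* is outside it, in the matrix VP.
Ordinary QR to a clause-peripheral position gives the wide-scope LF for the lower DP.

Yes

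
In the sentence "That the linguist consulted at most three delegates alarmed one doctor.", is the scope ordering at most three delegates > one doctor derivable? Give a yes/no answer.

No

The target quantifier *at most three delegates* is part of the sentential subject *that the linguist consulted at most three delegates*.
Subjects — clausal subjects included — are islands for extraction, and QR is no exception.
*at most three delegates* > *one doctor* would require crossing that boundary, which is illicit.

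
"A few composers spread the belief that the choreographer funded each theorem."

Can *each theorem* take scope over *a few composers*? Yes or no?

No

The target quantifier *each theorem* is part of the complex NP *the belief that the choreographer funded each theorem*.
A that-clause complement to a noun is an island; QR cannot cross the NP boundary.
There is no licit LF on which *each theorem* c-commands *a few composers*.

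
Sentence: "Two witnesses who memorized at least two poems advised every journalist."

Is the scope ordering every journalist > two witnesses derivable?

*every journalist* sits in the matrix clause, not in the relative clause on *two witnesses*.
Clause-internal QR can adjoin the lower DP above the subject, yielding the inverse reading.

Yes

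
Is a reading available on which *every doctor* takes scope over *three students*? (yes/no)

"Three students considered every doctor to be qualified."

Yes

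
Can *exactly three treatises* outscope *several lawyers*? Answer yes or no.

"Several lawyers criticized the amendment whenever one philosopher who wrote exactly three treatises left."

No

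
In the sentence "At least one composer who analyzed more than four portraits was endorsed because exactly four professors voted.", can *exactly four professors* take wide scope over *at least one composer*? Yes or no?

*exactly four professors* sits inside the adjunct clause *because exactly four professors voted*.
Adjuncts are opaque for quantifier raising; a quantifier in an adjunct stays inside it.
*exactly four professors* is confined to the island and cannot take scope over *at least one composer*.
(Only the surface reading survives: one fixed composer with respect to all the relevant professors.)

No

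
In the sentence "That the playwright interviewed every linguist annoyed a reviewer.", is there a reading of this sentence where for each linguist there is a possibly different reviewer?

No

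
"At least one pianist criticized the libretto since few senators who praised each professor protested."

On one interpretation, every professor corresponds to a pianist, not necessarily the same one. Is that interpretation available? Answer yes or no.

No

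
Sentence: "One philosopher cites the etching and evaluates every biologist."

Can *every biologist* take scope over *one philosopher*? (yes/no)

No

Structurally, *every biologist* is inside one conjunct of the coordinate structure (*evaluates every biologist*).
QR out of a conjunct would have to apply non-ATB, which the CSC forbids.
*every biologist* is confined to the island and cannot take scope over *one philosopher*.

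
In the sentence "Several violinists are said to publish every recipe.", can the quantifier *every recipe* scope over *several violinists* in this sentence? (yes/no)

Infinitival complements of raising predicates do not block QR; *every recipe* and *several violinists* are effectively clausemates.
No island intervenes, so both surface and inverse scope are derivable.

Yes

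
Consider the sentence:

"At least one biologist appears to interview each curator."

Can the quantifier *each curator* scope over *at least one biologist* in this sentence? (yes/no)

Yes

*each curator* is the object of the infinitival complement of a raising predicate; raising infinitives are transparent for QR, so the two DPs are in effect clausemates.
Nothing blocks QR of the lower DP to a position above the higher one, so inverse scope is available.
Both orderings are possible: *at least one biologist* > *each curator* and *each curator* > *at least one biologist*.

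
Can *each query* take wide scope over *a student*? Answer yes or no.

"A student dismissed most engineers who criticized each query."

No

The DP *each query* is contained in the relative clause *who criticized each query* modifying *most engineers*.
QR out of a relative clause is ruled out by the relative-clause island constraint.
Hence only narrow scope for *each query* (under *a student*) survives.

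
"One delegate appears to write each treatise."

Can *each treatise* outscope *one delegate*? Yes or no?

Yes

*each treatise* is the object of the infinitival complement of a raising predicate; raising infinitives are transparent for QR, so the two DPs are in effect clausemates.
Ordinary QR to a clause-peripheral position gives the wide-scope LF for the lower DP.
So *each treatise* > *one delegate* is among the available readings.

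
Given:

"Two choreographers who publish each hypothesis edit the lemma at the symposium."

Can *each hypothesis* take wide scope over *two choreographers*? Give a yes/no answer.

*each hypothesis* occurs within the relative clause *who publish each hypothesis*.
The relative clause forms an island for QR, so the quantifier is confined to the head noun's restrictor.
There is no licit LF on which *each hypothesis* c-commands *two choreographers*.

No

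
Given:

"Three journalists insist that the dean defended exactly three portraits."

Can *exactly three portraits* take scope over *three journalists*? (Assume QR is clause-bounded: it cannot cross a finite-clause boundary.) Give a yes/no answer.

No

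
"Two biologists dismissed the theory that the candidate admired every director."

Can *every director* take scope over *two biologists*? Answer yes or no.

No

Structurally, *every director* is inside the complex NP *the theory that the candidate admired every director*.
Noun-complement clauses are scope islands (the Complex NP Constraint): a quantifier inside one cannot scope into the matrix.
The inverse ordering *every director* > *two biologists* is therefore underivable.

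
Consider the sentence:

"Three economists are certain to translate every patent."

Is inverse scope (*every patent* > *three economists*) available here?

Raising constructions are monoclausal for scope purposes; *every patent* is not separated from *three economists* by any island.
No island intervenes, so both surface and inverse scope are derivable.
So *every patent* > *three economists* is among the available readings.

Yes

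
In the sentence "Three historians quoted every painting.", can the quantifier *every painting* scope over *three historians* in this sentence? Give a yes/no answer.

*every painting* and *three historians* are in the same minimal clause.
QR within a single clause is free, so the lower quantifier may take scope over the higher one.

Yes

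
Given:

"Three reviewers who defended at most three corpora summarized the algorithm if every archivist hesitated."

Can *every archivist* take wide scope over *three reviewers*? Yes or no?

No

*every archivist* occurs within the adjunct clause *if every archivist hesitated*.
Scope out of an adjunct clause is unavailable: QR respects the adjunct-island constraint.
*every archivist* is confined to the island and cannot take scope over *three reviewers*.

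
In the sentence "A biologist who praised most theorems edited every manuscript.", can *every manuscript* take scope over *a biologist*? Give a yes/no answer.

Yes

Although the sentence contains a relative clause (*who praised most theorems*), *every manuscript* is outside it, in the matrix VP.
Clause-internal QR can adjoin the lower DP above the subject, yielding the inverse reading.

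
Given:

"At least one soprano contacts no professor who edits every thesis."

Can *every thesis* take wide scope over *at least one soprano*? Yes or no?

No

Structurally, *every thesis* is inside the relative clause *who edits every thesis* modifying *no professor*.
A relative clause is a scope island — quantifier raising cannot cross its boundary.
*every thesis* > *at least one soprano* would require crossing that boundary, which is illicit.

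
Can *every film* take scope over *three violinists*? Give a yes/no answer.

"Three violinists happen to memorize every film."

Yes

*every film* is inside a raising infinitive, which is transparent to QR (no CP barrier), so it behaves as a matrix argument.
No island intervenes, so both surface and inverse scope are derivable.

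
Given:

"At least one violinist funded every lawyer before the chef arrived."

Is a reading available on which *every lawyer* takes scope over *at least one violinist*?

Yes

Neither queried DP is inside the adjunct, so the adjunct-island constraint does not apply.
Nothing blocks QR of the lower DP to a position above the higher one, so inverse scope is available.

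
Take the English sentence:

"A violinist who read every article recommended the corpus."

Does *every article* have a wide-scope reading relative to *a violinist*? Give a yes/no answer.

The DP *every article* is contained in the relative clause *who read every article*.
The relative clause forms an island for QR, so the quantifier is confined to the head noun's restrictor.
*every article* > *a violinist* would require crossing that boundary, which is illicit.

No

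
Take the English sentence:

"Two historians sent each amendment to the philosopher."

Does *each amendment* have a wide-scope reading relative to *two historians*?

Yes

*two historians* and *each amendment* are co-arguments of the matrix verb, with nothing but a clause-internal boundary between them.
QR within a single clause is free, so the lower quantifier may take scope over the higher one.
So *each amendment* > *two historians* is among the available readings.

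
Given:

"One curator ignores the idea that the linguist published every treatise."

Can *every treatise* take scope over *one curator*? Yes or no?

No

Structurally, *every treatise* is inside the complex NP *the idea that the linguist published every treatise*.
A that-clause complement to a noun is an island; QR cannot cross the NP boundary.
Hence only narrow scope for *every treatise* (under *one curator*) survives.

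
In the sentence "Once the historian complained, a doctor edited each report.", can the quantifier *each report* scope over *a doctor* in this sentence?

Yes

Although there is an adjunct clause, *each report* is in the main clause, not inside the adjunct.
Nothing blocks QR of the lower DP to a position above the higher one, so inverse scope is available.
The sentence is scopally ambiguous between *a doctor* > *each report* and *each report* > *a doctor*.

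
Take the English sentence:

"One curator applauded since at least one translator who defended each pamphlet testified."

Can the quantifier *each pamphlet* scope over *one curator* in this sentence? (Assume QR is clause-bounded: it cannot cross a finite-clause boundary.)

*each pamphlet* is embedded in the relative clause *who defended each pamphlet*, which is itself inside the adjunct *since at least one translator who defended each pamphlet testified*.
The quantifier would have to escape first the RC and then the adjunct — two independent island violations.
*each pamphlet* > *one curator* would require crossing that boundary, which is illicit.

No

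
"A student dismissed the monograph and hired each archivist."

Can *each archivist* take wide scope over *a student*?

No

The DP *each archivist* is contained in one conjunct of the coordinate structure (*hired each archivist*).
QR out of a conjunct would have to apply non-ATB, which the CSC forbids.
*each archivist* > *a student* would require crossing that boundary, which is illicit.
(Only the surface reading survives: one fixed student with respect to all the relevant archivists.)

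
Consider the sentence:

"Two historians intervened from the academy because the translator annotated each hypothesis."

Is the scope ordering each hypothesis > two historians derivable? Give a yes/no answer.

No

*each hypothesis* occurs within the adjunct clause *because the translator annotated each hypothesis*.
The adjunct-island constraint bars QR out of an adverbial clause.
So the wide-scope reading for *each hypothesis* is blocked.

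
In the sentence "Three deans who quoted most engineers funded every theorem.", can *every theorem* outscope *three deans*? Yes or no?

*every theorem* sits in the matrix clause, not in the relative clause on *three deans*.
No island intervenes, so both surface and inverse scope are derivable.

Yes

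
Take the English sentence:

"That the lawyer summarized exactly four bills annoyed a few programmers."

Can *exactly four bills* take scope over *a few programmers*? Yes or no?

The DP *exactly four bills* is contained in the sentential subject *that the lawyer summarized exactly four bills*.
The Sentential Subject Constraint rules out raising the quantifier out of the that-clause subject.
So *exactly four bills* cannot raise to a position above *a few programmers*.

No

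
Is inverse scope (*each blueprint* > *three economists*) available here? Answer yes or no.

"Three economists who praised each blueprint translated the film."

No

The target quantifier *each blueprint* is part of the relative clause *who praised each blueprint*.
Quantifiers inside a relative clause are trapped there; the RC boundary blocks QR.
So *each blueprint* cannot raise high enough to outscope *three economists*; only the surface ordering *three economists* > *each blueprint* is available.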